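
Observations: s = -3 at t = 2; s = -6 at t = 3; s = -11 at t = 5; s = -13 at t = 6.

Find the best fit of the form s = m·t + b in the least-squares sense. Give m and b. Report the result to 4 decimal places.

Entries of XᵀX: Σt·t = 74, Σt = 16, Σ1 = 4.
Right-hand side: Σt·s = -157, Σs = -33.
XᵀX·[m, b]ᵀ = Xᵀs becomes [[74, 16]; [16, 4]]·[m, b]ᵀ = [-157, -33]ᵀ.
Determinant 74·4 − 16² = 40.
m = ((-157)·4 − 16·(-33))/40 = -5/2; b = (74·(-33) − 16·(-157))/40 = 7/4.

m = -2.5000, b = 1.7500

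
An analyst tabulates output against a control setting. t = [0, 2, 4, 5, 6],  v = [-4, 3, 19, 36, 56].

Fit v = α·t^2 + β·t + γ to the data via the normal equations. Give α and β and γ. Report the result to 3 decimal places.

α = 1.877, β = -1.480, γ = -3.383

From the data, Σt^2·t^2 = 2193, Σt^2·t = 413, Σt^2 = 81, Σt·t = 81, Σt = 17, Σ1 = 5.
Moment sums: Σt^2·v = 3232, Σt·v = 598, Σv = 110.
AᵀA·[α, β, γ]ᵀ = Aᵀv becomes [[2193, 413, 81]; [413, 81, 17]; [81, 17, 5]]·[α, β, γ]ᵀ = [3232, 598, 110]ᵀ.
Solving the 3×3 system (Gaussian elimination) gives α = 1761/938, β = -694/469, γ = -3173/938.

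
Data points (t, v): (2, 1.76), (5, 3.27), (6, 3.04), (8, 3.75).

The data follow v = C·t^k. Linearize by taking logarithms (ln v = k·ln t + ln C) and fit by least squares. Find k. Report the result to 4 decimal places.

Let Y = ln v. Fitting Y = k·ln t + ln C by least squares:
XᵀX = [[10.6052, 6.1738]; [6.1738, 4]], rhs = [7.0394, 4.1837]ᵀ  (here Σln t = 6.1738, Σ(ln t)² = 10.6052, Σln v = 4.1837, Σln t·ln v = 7.0394).
Slope k = (n·Σln t·ln v − Σln t·Σln v)/(n·Σ(ln t)² − (Σln t)²) = (4·7.0394 − 6.1738·4.1837)/4.3053 = 0.54077; ln C = (Σln v − k·Σln t)/n = 0.21127.

k = 0.5408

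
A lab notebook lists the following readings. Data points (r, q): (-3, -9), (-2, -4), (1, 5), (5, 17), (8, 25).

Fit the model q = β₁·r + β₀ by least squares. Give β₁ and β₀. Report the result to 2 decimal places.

With design matrix M, MᵀM = [[103, 9]; [9, 5]] and Mᵀq = [325, 34]ᵀ.
Eliminating β₀: 5·(row 1) − 9·(row 2) gives 434·β₁ = 5·325 − 9·34 = 1319, so β₁ = 1319/434.
Then β₀ = (34 − 9·(1319/434))/5 = 577/434.

β₁ = 3.04, β₀ = 1.33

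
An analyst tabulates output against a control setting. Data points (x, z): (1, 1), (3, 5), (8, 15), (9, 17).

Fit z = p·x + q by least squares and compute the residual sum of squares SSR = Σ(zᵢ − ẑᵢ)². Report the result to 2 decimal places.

From the data, Σx·x = 155, Σx = 21, Σ1 = 4.
Moment sums: Σx·z = 289, Σz = 38.
Determinant 155·4 − 21² = 179.
p = (289·4 − 21·38)/179 = 2; q = (155·38 − 21·289)/179 = -1.
Residuals: 0, 0, 0, 0; SSR = 0.

SSR = 0.00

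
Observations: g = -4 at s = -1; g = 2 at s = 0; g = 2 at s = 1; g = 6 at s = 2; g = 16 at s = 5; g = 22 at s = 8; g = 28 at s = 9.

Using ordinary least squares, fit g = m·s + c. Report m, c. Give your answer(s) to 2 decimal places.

Compute the Gram sums: Σs·s = 176, Σs = 24, Σ1 = 7.
Right-hand side: Σs·g = 526, Σg = 72.
MᵀM·[m, c]ᵀ = Mᵀg becomes [[176, 24]; [24, 7]]·[m, c]ᵀ = [526, 72]ᵀ.
det = 176·7 − 24² = 656.
m = (526·7 − 24·72)/656 = 977/328; c = (176·72 − 24·526)/656 = 3/41.

m = 2.98, c = 0.07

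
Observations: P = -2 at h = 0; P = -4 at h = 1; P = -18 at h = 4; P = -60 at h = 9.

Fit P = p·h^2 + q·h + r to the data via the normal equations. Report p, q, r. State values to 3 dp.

Setting ∂/∂p … = 0 gives: 6818·p + 794·q + 98·r = -5152;  794·p + 98·q + 14·r = -616;  98·p + 14·q + 4·r = -84.
(Σh^2·h^2 = 6818, Σh^2·h = 794, Σh^2 = 98, Σh·h = 98, Σh = 14, Σ1 = 4, Σh^2·P = -5152, Σh·P = -616, ΣP = -84.)
Inverting the 3×3 Gram matrix, [p, q, r]ᵀ = [-266/543, -1120/543, -322/181]ᵀ.

p = -0.490, q = -2.063, r = -1.779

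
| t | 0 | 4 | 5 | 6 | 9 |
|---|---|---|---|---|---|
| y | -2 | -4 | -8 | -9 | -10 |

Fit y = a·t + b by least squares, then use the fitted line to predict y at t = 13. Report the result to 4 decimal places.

With design matrix M, MᵀM = [[158, 24]; [24, 5]] and Mᵀy = [-200, -33]ᵀ.
Eliminating b: 5·(row 1) − 24·(row 2) gives 214·a = 5·(-200) − 24·(-33) = -208, so a = -104/107.
Then b = ((-33) − 24·(-104/107))/5 = -207/107.
At t = 13: ŷ = (-104/107)·(13) + (-207/107)·(1) = -1559/107.

ŷ = -14.5701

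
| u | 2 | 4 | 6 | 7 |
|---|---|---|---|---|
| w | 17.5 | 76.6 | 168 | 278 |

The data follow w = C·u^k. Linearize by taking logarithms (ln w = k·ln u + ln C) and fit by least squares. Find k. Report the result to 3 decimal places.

k = 2.153

With ln wᵢ as the transformed response and ln uᵢ as the regressor:
XᵀX = [[9.3992, 5.8171]; [5.8171, 4]], rhs = [28.1303, 17.9524]ᵀ  (here Σln u = 5.8171, Σ(ln u)² = 9.3992, Σln w = 17.9524, Σln u·ln w = 28.1303).
Δ = 9.3992·4 − (5.8171)² = 3.7582; k = (28.1303·4 − 5.8171·17.9524)/3.7582 = 2.15266, ln C = (9.3992·17.9524 − 5.8171·28.1303)/3.7582 = 1.35753.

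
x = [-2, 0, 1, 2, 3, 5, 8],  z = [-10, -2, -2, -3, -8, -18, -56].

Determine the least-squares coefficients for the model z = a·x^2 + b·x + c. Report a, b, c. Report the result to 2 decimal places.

MᵀM·[a, b, c]ᵀ = Mᵀz reads: 4835·a + 665·b + 107·c = -4160;  665·a + 107·b + 17·c = -550;  107·a + 17·b + 7·c = -99.
(Σx^2·x^2 = 4835, Σx^2·x = 665, Σx^2 = 107, Σx·x = 107, Σx = 17, Σ1 = 7, Σx^2·z = -4160, Σx·z = -550, Σz = -99.)
Solving the 3×3 system (Gaussian elimination) gives a = -42443/40344, b = 71615/40344, c = -15955/6724.

a = -1.05, b = 1.78, c = -2.37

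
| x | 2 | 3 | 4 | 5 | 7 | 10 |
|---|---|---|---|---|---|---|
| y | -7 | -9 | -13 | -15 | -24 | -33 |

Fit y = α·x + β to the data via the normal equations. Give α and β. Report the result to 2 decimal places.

α = -3.37, β = 0.56

Compute the Gram sums: Σx·x = 203, Σx = 31, Σ1 = 6.
Moment sums: Σx·y = -666, Σy = -101.
Normal equations: [[203, 31]; [31, 6]]·[α, β]ᵀ = [-666, -101]ᵀ.
Determinant 203·6 − 31² = 257.
α = ((-666)·6 − 31·(-101))/257 = -865/257; β = (203·(-101) − 31·(-666))/257 = 143/257.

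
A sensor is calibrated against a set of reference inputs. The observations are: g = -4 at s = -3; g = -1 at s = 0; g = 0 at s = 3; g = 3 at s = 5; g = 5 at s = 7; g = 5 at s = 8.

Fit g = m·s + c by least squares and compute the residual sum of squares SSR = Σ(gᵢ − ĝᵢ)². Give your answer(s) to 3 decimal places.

SSR = 1.806

Setting ∂/∂m … = 0 gives: 156·m + 20·c = 102;  20·m + 6·c = 8.
Determinant 156·6 − 20² = 536.
m = (102·6 − 20·8)/536 = 113/134; c = (156·8 − 20·102)/536 = -99/67.
Residuals: 1/134, 32/67, -141/134, 35/134, 77/134, -18/67; SSR = 121/67.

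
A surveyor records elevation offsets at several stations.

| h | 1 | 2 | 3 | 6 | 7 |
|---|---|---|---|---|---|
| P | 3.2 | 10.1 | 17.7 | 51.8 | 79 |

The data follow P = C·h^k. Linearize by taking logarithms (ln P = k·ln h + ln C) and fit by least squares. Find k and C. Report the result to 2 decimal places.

k = 1.60, C = 3.20

Linearized form: ln P = k·ln h + ln C. From the 5 transformed points,
AᵀA = [[8.6844, 5.5294]; [5.5294, 5]], rhs = [20.3352, 14.6661]ᵀ  (here Σln h = 5.5294, Σ(ln h)² = 8.6844, Σln P = 14.6661, Σln h·ln P = 20.3352).
Δ = 8.6844·5 − (5.5294)² = 12.8473; k = (20.3352·5 − 5.5294·14.6661)/12.8473 = 1.60196, ln C = (8.6844·14.6661 − 5.5294·20.3352)/12.8473 = 1.16163, so C = exp(1.16163) = 3.19514.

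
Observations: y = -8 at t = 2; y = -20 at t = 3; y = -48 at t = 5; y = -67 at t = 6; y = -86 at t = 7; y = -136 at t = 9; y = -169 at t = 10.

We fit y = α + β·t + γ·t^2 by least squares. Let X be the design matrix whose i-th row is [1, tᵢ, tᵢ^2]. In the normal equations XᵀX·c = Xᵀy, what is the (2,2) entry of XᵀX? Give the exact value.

Row 2 ↔ basis t, column 2 ↔ basis t, so (XᵀX)_{2,2} = Σᵢ (t)·(t) = (2)·(2) + (3)·(3) + (5)·(5) + (6)·(6) + (7)·(7) + (9)·(9) + (10)·(10) = 304.

304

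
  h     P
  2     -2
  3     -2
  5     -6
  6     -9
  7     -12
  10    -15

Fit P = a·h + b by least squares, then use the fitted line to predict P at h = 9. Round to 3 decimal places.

Compute the Gram sums: Σh·h = 223, Σh = 33, Σ1 = 6.
And Σh·P = -328, ΣP = -46.
AᵀA·[a, b]ᵀ = AᵀP becomes [[223, 33]; [33, 6]]·[a, b]ᵀ = [-328, -46]ᵀ.
Eliminating b: 6·(row 1) − 33·(row 2) gives 249·a = 6·(-328) − 33·(-46) = -450, so a = -150/83.
Then b = ((-46) − 33·(-150/83))/6 = 566/249.
At h = 9: P̂ = (-150/83)·(9) + (566/249)·(1) = -3484/249.

P̂ = -13.992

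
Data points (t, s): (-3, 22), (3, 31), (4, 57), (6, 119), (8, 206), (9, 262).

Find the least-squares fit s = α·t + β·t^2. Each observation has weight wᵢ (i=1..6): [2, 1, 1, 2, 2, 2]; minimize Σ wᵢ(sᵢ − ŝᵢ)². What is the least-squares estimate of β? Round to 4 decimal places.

From the data, Σwᵢ·t·t = 405, Σwᵢ·t·t^2 = 2951, Σwᵢ·t^2·t^2 = 24405.
And Σwᵢ·t·s = 9629, Σwᵢ·t^2·s = 78967.
Normal equations: [[405, 2951]; [2951, 24405]]·[α, β]ᵀ = [9629, 78967]ᵀ.
det = 405·24405 − 2951² = 1175624.
α = (9629·24405 − 2951·78967)/1175624 = 245516/146953; β = (405·78967 − 2951·9629)/1175624 = 445807/146953.

β = 3.0337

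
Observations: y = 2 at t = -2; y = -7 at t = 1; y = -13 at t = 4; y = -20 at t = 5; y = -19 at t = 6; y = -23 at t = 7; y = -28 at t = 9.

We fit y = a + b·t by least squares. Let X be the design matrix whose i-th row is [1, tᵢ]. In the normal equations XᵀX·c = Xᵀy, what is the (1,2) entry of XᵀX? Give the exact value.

30

Row 1 ↔ basis 1, column 2 ↔ basis t, so (XᵀX)_{1,2} = Σᵢ t = (1)·(-2) + (1)·(1) + (1)·(4) + (1)·(5) + (1)·(6) + (1)·(7) + (1)·(9) = 30.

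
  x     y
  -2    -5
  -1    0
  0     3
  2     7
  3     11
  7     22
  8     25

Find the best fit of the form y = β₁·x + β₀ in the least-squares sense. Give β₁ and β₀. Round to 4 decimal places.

With design matrix A, AᵀA = [[131, 17]; [17, 7]] and Aᵀy = [411, 63]ᵀ.
Determinant 131·7 − 17² = 628.
β₁ = (411·7 − 17·63)/628 = 903/314; β₀ = (131·63 − 17·411)/628 = 633/314.

β₁ = 2.8758, β₀ = 2.0159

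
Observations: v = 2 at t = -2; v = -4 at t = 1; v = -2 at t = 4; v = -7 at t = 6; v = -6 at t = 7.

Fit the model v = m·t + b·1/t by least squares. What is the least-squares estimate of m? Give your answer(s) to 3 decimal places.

m = -0.826

Entries of AᵀA: Σt·t = 106, Σt·1/t = 5, Σ1/t·1/t = 9601/7056.
Right-hand side: Σt·v = -100, Σ1/t·v = -158/21.
So AᵀA·[m, b]ᵀ = Aᵀv: [[106, 5]; [5, 9601/7056]]·[m, b]ᵀ = [-100, -158/21]ᵀ.
Determinant 106·(9601/7056) − 5² = 420653/3528.
m = ((-100)·(9601/7056) − 5·(-158/21))/(420653/3528) = -347330/420653; b = (106·(-158/21) − 5·(-100))/(420653/3528) = -1049664/420653.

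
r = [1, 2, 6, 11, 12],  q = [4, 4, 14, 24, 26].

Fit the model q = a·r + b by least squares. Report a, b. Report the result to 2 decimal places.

Forming AᵀA = [[306, 32]; [32, 5]] and Aᵀq = [672, 72]ᵀ gives AᵀA·[a, b]ᵀ = Aᵀq.
Eliminating b: 5·(row 1) − 32·(row 2) gives 506·a = 5·672 − 32·72 = 1056, so a = 48/23.
Then b = (72 − 32·(48/23))/5 = 24/23.

a = 2.09, b = 1.04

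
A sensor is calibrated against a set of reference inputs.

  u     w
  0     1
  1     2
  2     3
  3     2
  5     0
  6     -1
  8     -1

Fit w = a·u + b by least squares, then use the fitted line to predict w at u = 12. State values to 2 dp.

The normal system AᵀA·[a, b]ᵀ = Aᵀw is [[139, 25]; [25, 7]]·[a, b]ᵀ = [0, 6]ᵀ.
Determinant 139·7 − 25² = 348.
a = (0·7 − 25·6)/348 = -25/58; b = (139·6 − 25·0)/348 = 139/58.
At u = 12: ŵ = (-25/58)·(12) + (139/58)·(1) = -161/58.

ŵ = -2.78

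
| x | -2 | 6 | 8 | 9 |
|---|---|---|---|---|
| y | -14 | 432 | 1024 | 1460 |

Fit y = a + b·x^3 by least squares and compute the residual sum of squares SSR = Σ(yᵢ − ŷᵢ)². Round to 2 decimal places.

Entries of MᵀM: Σ1 = 4, Σx^3 = 1449, Σx^3·x^3 = 840305.
And Σy = 2902, Σx^3·y = 1682052.
So MᵀM·[a, b]ᵀ = Mᵀy: [[4, 1449]; [1449, 840305]]·[a, b]ᵀ = [2902, 1682052]ᵀ.
Eliminating b: 840305·(row 1) − 1449·(row 2) gives 1261619·a = 840305·2902 − 1449·1682052 = 1271762, so a = 55294/54853.
Then b = (1682052 − 1449·(55294/54853))/840305 = 2523210/1261619.
Residuals: 1251252/1261619, -1265714/1261619, -1257426/1261619, 1271888/1261619; SSR = 5046280/1261619.

SSR = 4.00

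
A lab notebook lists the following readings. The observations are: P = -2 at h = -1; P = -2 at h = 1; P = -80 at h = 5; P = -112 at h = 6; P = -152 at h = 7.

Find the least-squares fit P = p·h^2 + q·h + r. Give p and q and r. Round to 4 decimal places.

p = -3.0033, q = -0.8449, r = 0.7151

The normal equations are: 4324·p + 684·q + 112·r = -13484;  684·p + 112·q + 18·r = -2136;  112·p + 18·q + 5·r = -348.
(Σh^2·h^2 = 4324, Σh^2·h = 684, Σh^2 = 112, Σh·h = 112, Σh = 18, Σ1 = 5, Σh^2·P = -13484, Σh·P = -2136, ΣP = -348.)
Solving the 3×3 system (Gaussian elimination) gives p = -6409/2134, q = -1803/2134, r = 763/1067.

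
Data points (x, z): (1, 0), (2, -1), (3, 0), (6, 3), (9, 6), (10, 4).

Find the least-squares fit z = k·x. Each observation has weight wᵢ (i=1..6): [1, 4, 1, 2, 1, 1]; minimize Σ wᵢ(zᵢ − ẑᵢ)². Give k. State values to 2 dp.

From the data, Σwᵢ·x·x = 279.
Right-hand side: Σwᵢ·x·z = 122.
So MᵀWM·[k]ᵀ = MᵀWz: [[279]]·[k]ᵀ = [122]ᵀ.
Hence k = 122 / 279 ≈ 0.437276.

k = 0.44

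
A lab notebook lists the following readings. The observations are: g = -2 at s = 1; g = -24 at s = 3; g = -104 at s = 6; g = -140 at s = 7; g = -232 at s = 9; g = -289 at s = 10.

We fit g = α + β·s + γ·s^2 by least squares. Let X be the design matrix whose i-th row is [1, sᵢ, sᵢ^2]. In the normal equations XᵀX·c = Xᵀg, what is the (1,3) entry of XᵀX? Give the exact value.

276

Row 1 ↔ basis 1, column 3 ↔ basis s^2, so (XᵀX)_{1,3} = Σᵢ s^2 = (1)·(1) + (1)·(9) + (1)·(36) + (1)·(49) + (1)·(81) + (1)·(100) = 276.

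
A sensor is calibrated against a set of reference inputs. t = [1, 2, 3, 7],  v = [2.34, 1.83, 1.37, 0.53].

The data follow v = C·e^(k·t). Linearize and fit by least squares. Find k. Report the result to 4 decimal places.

Let Y = ln v. Fitting Y = k·t + ln C by least squares:
Σt = 13.0000, Σ(t)² = 63.0000, Σln v = 1.1344, Σt·ln v = -1.4409.
Normal system: [[63.0000, 13.0000]; [13.0000, 4]]·[k, ln C]ᵀ = [-1.4409, 1.1344]ᵀ.
Slope k = (n·Σt·ln v − Σt·Σln v)/(n·Σ(t)² − (Σt)²) = (4·-1.4409 − 13.0000·1.1344)/83.0000 = -0.24712; ln C = (Σln v − k·Σt)/n = 1.08674.

k = -0.2471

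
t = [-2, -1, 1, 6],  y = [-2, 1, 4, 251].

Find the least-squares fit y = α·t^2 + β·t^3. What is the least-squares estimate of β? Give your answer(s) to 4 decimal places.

β = 0.9228

Entries of AᵀA: Σt^2·t^2 = 1314, Σt^2·t^3 = 7744, Σt^3·t^3 = 46722.
For Aᵀy: Σt^2·y = 9033, Σt^3·y = 54235.
AᵀA·[α, β]ᵀ = Aᵀy becomes [[1314, 7744]; [7744, 46722]]·[α, β]ᵀ = [9033, 54235]ᵀ.
Eliminating β: 46722·(row 1) − 7744·(row 2) gives 1423172·α = 46722·9033 − 7744·54235 = 2043986, so α = 1021993/711586.
Then β = (54235 − 7744·(1021993/711586))/46722 = 656619/711586.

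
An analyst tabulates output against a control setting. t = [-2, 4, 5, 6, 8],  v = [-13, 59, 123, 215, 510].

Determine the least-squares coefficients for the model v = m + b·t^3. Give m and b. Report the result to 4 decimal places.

m = -4.0652, b = 1.0059

The normal system AᵀA·[m, b]ᵀ = Aᵀv is [[5, 909]; [909, 328585]]·[m, b]ᵀ = [894, 326815]ᵀ.
Eliminating b: 328585·(row 1) − 909·(row 2) gives 816644·m = 328585·894 − 909·326815 = -3319845, so m = -3319845/816644.
Then b = (326815 − 909·(-3319845/816644))/328585 = 821429/816644.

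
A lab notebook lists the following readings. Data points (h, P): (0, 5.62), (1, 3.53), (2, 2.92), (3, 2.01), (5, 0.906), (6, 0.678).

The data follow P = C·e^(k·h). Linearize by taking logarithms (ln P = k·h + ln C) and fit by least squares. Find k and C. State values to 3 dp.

k = -0.351, C = 5.511

Let Y = ln P. Fitting Y = k·h + ln C by least squares:
Σh = 17.0000, Σ(h)² = 75.0000, Σln P = 4.2700, Σh·ln P = 2.6736.
Equations: 75.0000·k + 17.0000·ln C = 2.6736;  17.0000·k + 6·ln C = 4.2700.
Solving (det = 161.0000): k = -0.35123, ln C = 1.70683, so C = exp(1.70683) = 5.51147.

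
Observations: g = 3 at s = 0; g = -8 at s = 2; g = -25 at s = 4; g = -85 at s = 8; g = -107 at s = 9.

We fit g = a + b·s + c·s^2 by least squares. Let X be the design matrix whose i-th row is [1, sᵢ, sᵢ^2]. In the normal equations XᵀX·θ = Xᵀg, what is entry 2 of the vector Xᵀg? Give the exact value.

-1759

Entry 2 ↔ basis s, so (Xᵀg)_{2} = Σᵢ (s)·gᵢ = (0)·(3) + (2)·(-8) + (4)·(-25) + (8)·(-85) + (9)·(-107) = -1759.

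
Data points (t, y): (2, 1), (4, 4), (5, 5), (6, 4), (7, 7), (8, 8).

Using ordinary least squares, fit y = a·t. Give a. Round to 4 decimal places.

a = 0.9278

The normal equations are: 194·a = 180.
Hence a = 180 / 194 ≈ 0.927835.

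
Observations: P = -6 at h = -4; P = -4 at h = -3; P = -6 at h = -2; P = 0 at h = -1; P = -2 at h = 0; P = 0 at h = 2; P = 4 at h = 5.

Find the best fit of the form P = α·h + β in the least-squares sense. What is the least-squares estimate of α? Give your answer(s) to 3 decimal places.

α = 1.074

Sums needed: Σh·h = 59, Σh = -3, Σ1 = 7.
Right-hand side: Σh·P = 68, ΣP = -14.
XᵀX·[α, β]ᵀ = XᵀP becomes [[59, -3]; [-3, 7]]·[α, β]ᵀ = [68, -14]ᵀ.
det = 59·7 − (-3)² = 404.
α = (68·7 − (-3)·(-14))/404 = 217/202; β = (59·(-14) − (-3)·68)/404 = -311/202.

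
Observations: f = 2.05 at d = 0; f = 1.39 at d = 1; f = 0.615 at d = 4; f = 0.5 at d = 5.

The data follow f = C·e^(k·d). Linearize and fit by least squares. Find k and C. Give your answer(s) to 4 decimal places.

k = -0.2794, C = 1.9456

Linearized form: ln f = k·d + ln C. From the 4 transformed points,
AᵀA = [[42.0000, 10.0000]; [10.0000, 4]], rhs = [-5.0810, -0.1321]ᵀ  (here Σd = 10.0000, Σ(d)² = 42.0000, Σln f = -0.1321, Σd·ln f = -5.0810).
Solving (det = 68.0000): k = -0.27945, ln C = 0.66559, so C = exp(0.66559) = 1.94563.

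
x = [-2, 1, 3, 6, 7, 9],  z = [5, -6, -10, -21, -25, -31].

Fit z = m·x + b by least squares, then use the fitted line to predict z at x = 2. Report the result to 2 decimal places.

Normal-equation sums: Σx·x = 180, Σx = 24, Σ1 = 6.
And Σx·z = -626, Σz = -88.
Eliminating b: 6·(row 1) − 24·(row 2) gives 504·m = 6·(-626) − 24·(-88) = -1644, so m = -137/42.
Then b = ((-88) − 24·(-137/42))/6 = -34/21.
At x = 2: ẑ = (-137/42)·(2) + (-34/21)·(1) = -57/7.

ẑ = -8.14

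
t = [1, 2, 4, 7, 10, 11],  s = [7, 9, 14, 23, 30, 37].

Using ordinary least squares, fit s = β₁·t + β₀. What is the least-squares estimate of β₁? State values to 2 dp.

β₁ = 2.87

The normal equations are: 291·β₁ + 35·β₀ = 949;  35·β₁ + 6·β₀ = 120.
Eliminating β₀: 6·(row 1) − 35·(row 2) gives 521·β₁ = 6·949 − 35·120 = 1494, so β₁ = 1494/521.
Then β₀ = (120 − 35·(1494/521))/6 = 1705/521.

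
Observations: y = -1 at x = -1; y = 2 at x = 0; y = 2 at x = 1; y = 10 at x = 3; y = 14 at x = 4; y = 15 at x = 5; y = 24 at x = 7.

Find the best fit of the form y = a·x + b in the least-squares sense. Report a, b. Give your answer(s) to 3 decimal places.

Compute the Gram sums: Σx·x = 101, Σx = 19, Σ1 = 7.
Right-hand side: Σx·y = 332, Σy = 66.
Δ = 101·7 − 19² = 346.
a = (332·7 − 19·66)/346 = 535/173; b = (101·66 − 19·332)/346 = 179/173.

a = 3.092, b = 1.035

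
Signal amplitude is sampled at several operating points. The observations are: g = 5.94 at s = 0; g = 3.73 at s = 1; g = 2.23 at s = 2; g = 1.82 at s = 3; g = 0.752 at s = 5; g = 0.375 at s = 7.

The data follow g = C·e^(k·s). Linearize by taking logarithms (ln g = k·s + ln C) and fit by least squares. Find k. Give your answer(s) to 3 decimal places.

Taking logs, ln g = k·s + ln C, so regress ln g on s.
Sums: Σs = 18.0000, Σ(s)² = 88.0000, Σln g = 3.2331, Σs·ln g = -3.5740.
Normal system: [[88.0000, 18.0000]; [18.0000, 6]]·[k, ln C]ᵀ = [-3.5740, 3.2331]ᵀ.
Solving (det = 204.0000): k = -0.39039, ln C = 1.71002.

k = -0.390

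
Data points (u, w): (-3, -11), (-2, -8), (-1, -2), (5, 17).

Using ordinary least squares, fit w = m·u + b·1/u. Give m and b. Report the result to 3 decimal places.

m = 3.578, b = -0.890

Sums needed: Σu·u = 39, Σu·1/u = 4, Σ1/u·1/u = 1261/900.
For Mᵀw: Σu·w = 136, Σ1/u·w = 196/15.
MᵀM·[m, b]ᵀ = Mᵀw becomes [[39, 4]; [4, 1261/900]]·[m, b]ᵀ = [136, 196/15]ᵀ.
Eliminating b: (1261/900)·(row 1) − 4·(row 2) gives (11593/300)·m = (1261/900)·136 − 4·(196/15) = 31114/225, so m = 124456/34779.
Then b = ((196/15) − 4·(124456/34779))/(1261/900) = -10320/11593.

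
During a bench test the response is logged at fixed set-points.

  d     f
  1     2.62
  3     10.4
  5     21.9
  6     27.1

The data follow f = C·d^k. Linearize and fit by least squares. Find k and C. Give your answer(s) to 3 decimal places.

Linearized form: ln f = k·ln d + ln C. From the 4 transformed points,
Σln d = 4.4998, Σ(ln d)² = 7.0076, Σln f = 9.6910, Σln d·ln f = 13.4522.
Equations: 7.0076·k + 4.4998·ln C = 13.4522;  4.4998·k + 4·ln C = 9.6910.
Slope k = (n·Σln d·ln f − Σln d·Σln f)/(n·Σ(ln d)² − (Σln d)²) = (4·13.4522 − 4.4998·9.6910)/7.7823 = 1.31083; ln C = (Σln f − k·Σln d)/n = 0.94813, so C = exp(0.94813) = 2.58089.

k = 1.311, C = 2.581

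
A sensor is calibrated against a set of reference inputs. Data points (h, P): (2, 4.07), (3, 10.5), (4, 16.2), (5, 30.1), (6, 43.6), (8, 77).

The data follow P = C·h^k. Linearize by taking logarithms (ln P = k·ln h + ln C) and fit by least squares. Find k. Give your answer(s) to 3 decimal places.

Taking logs, ln P = k·ln h + ln C, so regress ln P on ln h.
Over the data: Σln h = 8.6587, Σ(ln h)² = 13.7340, Σln P = 18.0634, Σln h·ln P = 28.6931.
Normal system: [[13.7340, 8.6587]; [8.6587, 6]]·[k, ln C]ᵀ = [28.6931, 18.0634]ᵀ.
Solving (det = 7.4309): k = 2.11991, ln C = -0.04870.

k = 2.120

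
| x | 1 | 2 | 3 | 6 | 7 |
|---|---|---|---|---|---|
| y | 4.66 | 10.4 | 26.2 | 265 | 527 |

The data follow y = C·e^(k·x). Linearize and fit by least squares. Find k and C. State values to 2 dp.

Taking logs, ln y = k·x + ln C, so regress ln y on x.
AᵀA = [[99.0000, 19.0000]; [19.0000, 5]], rhs = [93.3687, 18.9935]ᵀ  (here Σx = 19.0000, Σ(x)² = 99.0000, Σln y = 18.9935, Σx·ln y = 93.3687).
Slope k = (n·Σx·ln y − Σx·Σln y)/(n·Σ(x)² − (Σx)²) = (5·93.3687 − 19.0000·18.9935)/134.0000 = 0.79080; ln C = (Σln y − k·Σx)/n = 0.79368, so C = exp(0.79368) = 2.21151.

k = 0.79, C = 2.21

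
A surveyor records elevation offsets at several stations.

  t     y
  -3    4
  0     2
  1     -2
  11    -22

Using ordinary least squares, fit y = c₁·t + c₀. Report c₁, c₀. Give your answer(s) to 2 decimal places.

Forming MᵀM = [[131, 9]; [9, 4]] and Mᵀy = [-256, -18]ᵀ gives MᵀM·[c₁, c₀]ᵀ = Mᵀy.
det = 131·4 − 9² = 443.
c₁ = ((-256)·4 − 9·(-18))/443 = -862/443; c₀ = (131·(-18) − 9·(-256))/443 = -54/443.

c₁ = -1.95, c₀ = -0.12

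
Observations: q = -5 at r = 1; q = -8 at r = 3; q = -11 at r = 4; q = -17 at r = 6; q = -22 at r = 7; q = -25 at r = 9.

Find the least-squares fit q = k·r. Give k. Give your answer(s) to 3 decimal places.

AᵀA·[k]ᵀ = Aᵀq reads: 192·k = -554.
(Σr·r = 192, Σr·q = -554.)
Hence k = -554 / 192 ≈ -2.88542.

k = -2.885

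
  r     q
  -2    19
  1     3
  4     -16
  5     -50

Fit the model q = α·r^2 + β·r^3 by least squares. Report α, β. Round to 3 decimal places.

The normal system MᵀM·[α, β]ᵀ = Mᵀq is [[898, 4118]; [4118, 19786]]·[α, β]ᵀ = [-1427, -7423]ᵀ.
Determinant 898·19786 − 4118² = 809904.
α = ((-1427)·19786 − 4118·(-7423))/809904 = 194441/67492; β = (898·(-7423) − 4118·(-1427))/809904 = -65789/67492.

α = 2.881, β = -0.975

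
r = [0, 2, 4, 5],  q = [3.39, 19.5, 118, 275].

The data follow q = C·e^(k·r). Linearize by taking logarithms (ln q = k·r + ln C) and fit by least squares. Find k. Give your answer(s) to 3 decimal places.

k = 0.882

Let Y = ln q. Fitting Y = k·r + ln C by least squares:
XᵀX = [[45.0000, 11.0000]; [11.0000, 4]], rhs = [53.1074, 14.5787]ᵀ  (here Σr = 11.0000, Σ(r)² = 45.0000, Σln q = 14.5787, Σr·ln q = 53.1074).
Δ = 45.0000·4 − (11.0000)² = 59.0000; k = (53.1074·4 − 11.0000·14.5787)/59.0000 = 0.88244, ln C = (45.0000·14.5787 − 11.0000·53.1074)/59.0000 = 1.21796.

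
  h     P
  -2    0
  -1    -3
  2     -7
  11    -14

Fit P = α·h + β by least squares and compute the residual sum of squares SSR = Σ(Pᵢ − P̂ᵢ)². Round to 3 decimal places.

Sums needed: Σh·h = 130, Σh = 10, Σ1 = 4.
Right-hand side: Σh·P = -165, ΣP = -24.
Determinant 130·4 − 10² = 420.
α = ((-165)·4 − 10·(-24))/420 = -1; β = (130·(-24) − 10·(-165))/420 = -7/2.
Residuals: 3/2, -1/2, -3/2, 1/2; SSR = 5.

SSR = 5.000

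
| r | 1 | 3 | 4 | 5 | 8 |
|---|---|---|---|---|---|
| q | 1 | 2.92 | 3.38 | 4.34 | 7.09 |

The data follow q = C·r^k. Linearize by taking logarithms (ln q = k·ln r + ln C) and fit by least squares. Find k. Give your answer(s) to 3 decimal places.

k = 0.927

Let Y = ln q. Fitting Y = k·ln r + ln C by least squares:
AᵀA = [[10.0431, 6.1738]; [6.1738, 5]], rhs = [9.3010, 5.7160]ᵀ  (here Σln r = 6.1738, Σ(ln r)² = 10.0431, Σln q = 5.7160, Σln r·ln q = 9.3010).
Slope k = (n·Σln r·ln q − Σln r·Σln q)/(n·Σ(ln r)² − (Σln r)²) = (5·9.3010 − 6.1738·5.7160)/12.1000 = 0.92691; ln C = (Σln q − k·Σln r)/n = -0.00130.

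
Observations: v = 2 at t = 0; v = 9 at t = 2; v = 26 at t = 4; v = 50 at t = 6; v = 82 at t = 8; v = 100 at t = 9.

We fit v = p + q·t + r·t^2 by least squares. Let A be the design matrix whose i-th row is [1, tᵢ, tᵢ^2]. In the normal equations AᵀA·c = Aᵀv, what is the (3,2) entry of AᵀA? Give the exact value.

1529

Row 3 ↔ basis t^2, column 2 ↔ basis t, so (AᵀA)_{3,2} = Σᵢ (t^2)·(t) = (0)·(0) + (4)·(2) + (16)·(4) + (36)·(6) + (64)·(8) + (81)·(9) = 1529.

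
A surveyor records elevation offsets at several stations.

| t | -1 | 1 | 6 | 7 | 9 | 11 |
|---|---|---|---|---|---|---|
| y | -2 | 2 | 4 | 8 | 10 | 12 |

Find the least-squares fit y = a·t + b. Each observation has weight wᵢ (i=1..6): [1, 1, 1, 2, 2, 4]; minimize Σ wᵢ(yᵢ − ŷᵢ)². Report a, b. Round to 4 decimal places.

Entries of AᵀWA: Σwᵢ·t·t = 782, Σwᵢ·t = 82, Σwᵢ·1 = 11.
And Σwᵢ·t·y = 848, Σwᵢ·y = 88.
So AᵀWA·[a, b]ᵀ = AᵀWy: [[782, 82]; [82, 11]]·[a, b]ᵀ = [848, 88]ᵀ.
Δ = 782·11 − 82² = 1878.
a = (848·11 − 82·88)/1878 = 352/313; b = (782·88 − 82·848)/1878 = -120/313.

a = 1.1246, b = -0.3834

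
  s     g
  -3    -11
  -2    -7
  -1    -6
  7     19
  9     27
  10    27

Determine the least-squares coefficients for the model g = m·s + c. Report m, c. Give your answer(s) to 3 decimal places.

Compute the Gram sums: Σs·s = 244, Σs = 20, Σ1 = 6.
Moment sums: Σs·g = 699, Σg = 49.
Eliminating c: 6·(row 1) − 20·(row 2) gives 1064·m = 6·699 − 20·49 = 3214, so m = 1607/532.
Then c = (49 − 20·(1607/532))/6 = -253/133.

m = 3.021, c = -1.902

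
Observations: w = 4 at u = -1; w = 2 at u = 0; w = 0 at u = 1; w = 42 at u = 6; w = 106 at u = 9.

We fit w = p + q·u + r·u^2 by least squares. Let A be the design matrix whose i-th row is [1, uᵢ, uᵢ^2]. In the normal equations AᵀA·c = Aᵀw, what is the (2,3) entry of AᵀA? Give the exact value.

Row 2 ↔ basis u, column 3 ↔ basis u^2, so (AᵀA)_{2,3} = Σᵢ (u)·(u^2) = (-1)·(1) + (0)·(0) + (1)·(1) + (6)·(36) + (9)·(81) = 945.

945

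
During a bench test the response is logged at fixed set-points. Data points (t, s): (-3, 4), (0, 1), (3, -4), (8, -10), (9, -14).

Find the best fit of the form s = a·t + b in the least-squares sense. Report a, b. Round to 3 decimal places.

a = -1.443, b = 0.306

The normal equations are: 163·a + 17·b = -230;  17·a + 5·b = -23.
(Σt·t = 163, Σt = 17, Σ1 = 5, Σt·s = -230, Σs = -23.)
Eliminating b: 5·(row 1) − 17·(row 2) gives 526·a = 5·(-230) − 17·(-23) = -759, so a = -759/526.
Then b = ((-23) − 17·(-759/526))/5 = 161/526.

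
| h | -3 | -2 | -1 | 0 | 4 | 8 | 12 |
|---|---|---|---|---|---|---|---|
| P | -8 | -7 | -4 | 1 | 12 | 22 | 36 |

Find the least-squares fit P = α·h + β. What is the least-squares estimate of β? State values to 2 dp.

Forming MᵀM = [[238, 18]; [18, 7]] and MᵀP = [698, 52]ᵀ gives MᵀM·[α, β]ᵀ = MᵀP.
det = 238·7 − 18² = 1342.
α = (698·7 − 18·52)/1342 = 1975/671; β = (238·52 − 18·698)/1342 = -94/671.

β = -0.14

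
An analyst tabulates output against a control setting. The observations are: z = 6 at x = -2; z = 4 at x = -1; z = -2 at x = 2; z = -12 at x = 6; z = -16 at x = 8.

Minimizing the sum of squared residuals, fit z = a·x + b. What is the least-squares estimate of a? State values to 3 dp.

a = -2.234

Entries of MᵀM: Σx·x = 109, Σx = 13, Σ1 = 5.
Moment sums: Σx·z = -220, Σz = -20.
Normal equations: [[109, 13]; [13, 5]]·[a, b]ᵀ = [-220, -20]ᵀ.
det = 109·5 − 13² = 376.
a = ((-220)·5 − 13·(-20))/376 = -105/47; b = (109·(-20) − 13·(-220))/376 = 85/47.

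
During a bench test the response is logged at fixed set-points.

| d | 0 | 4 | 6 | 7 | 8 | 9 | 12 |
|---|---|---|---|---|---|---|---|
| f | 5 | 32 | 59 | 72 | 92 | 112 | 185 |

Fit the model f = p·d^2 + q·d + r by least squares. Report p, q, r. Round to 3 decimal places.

XᵀX·[p, q, r]ᵀ = Xᵀf reads: 35346·p + 3592·q + 390·r = 47764;  3592·p + 390·q + 46·r = 4950;  390·p + 46·q + 7·r = 557.
(Σd^2·d^2 = 35346, Σd^2·d = 3592, Σd^2 = 390, Σd·d = 390, Σd = 46, Σ1 = 7, Σd^2·f = 47764, Σd·f = 4950, Σf = 557.)
Row-reducing yields p = 35065/33827, q = 85964/33827, r = 173135/33827.

p = 1.037, q = 2.541, r = 5.118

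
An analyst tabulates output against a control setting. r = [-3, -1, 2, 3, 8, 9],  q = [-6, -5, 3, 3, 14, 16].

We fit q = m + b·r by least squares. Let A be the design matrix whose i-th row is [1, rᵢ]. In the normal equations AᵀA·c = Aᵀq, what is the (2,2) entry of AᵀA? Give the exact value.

168

Row 2 ↔ basis r, column 2 ↔ basis r, so (AᵀA)_{2,2} = Σᵢ (r)·(r) = (-3)·(-3) + (-1)·(-1) + (2)·(2) + (3)·(3) + (8)·(8) + (9)·(9) = 168.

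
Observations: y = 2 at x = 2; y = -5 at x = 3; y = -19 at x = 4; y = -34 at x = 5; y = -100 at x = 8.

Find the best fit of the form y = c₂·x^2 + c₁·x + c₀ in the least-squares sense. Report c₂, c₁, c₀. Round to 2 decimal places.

c₂ = -1.66, c₁ = -0.54, c₀ = 10.26

Forming MᵀM = [[5074, 736, 118]; [736, 118, 22]; [118, 22, 5]] and Mᵀy = [-7591, -1057, -156]ᵀ gives MᵀM·[c₂, c₁, c₀]ᵀ = Mᵀy.
Row-reducing yields c₂ = -2111/1274, c₁ = -683/1274, c₀ = 934/91.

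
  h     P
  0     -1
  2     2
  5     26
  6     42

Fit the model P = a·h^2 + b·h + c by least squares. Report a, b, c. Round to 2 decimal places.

a = 1.49, b = -1.89, c = -0.76

From the data, Σh^2·h^2 = 1937, Σh^2·h = 349, Σh^2 = 65, Σh·h = 65, Σh = 13, Σ1 = 4.
Right-hand side: Σh^2·P = 2170, Σh·P = 386, ΣP = 69.
Normal equations: [[1937, 349, 65]; [349, 65, 13]; [65, 13, 4]]·[a, b, c]ᵀ = [2170, 386, 69]ᵀ.
Inverting the 3×3 Gram matrix, [a, b, c]ᵀ = [263/177, -334/177, -45/59]ᵀ.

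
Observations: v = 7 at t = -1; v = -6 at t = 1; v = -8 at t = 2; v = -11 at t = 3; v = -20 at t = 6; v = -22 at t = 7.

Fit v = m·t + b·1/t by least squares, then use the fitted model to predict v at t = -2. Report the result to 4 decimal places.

Compute the Gram sums: Σt·t = 100, Σt·1/t = 6, Σ1/t·1/t = 2125/882.
And Σt·v = -336, Σ1/t·v = -190/7.
So AᵀA·[m, b]ᵀ = Aᵀv: [[100, 6]; [6, 2125/882]]·[m, b]ᵀ = [-336, -190/7]ᵀ.
Determinant 100·(2125/882) − 6² = 90374/441.
m = ((-336)·(2125/882) − 6·(-190/7))/(90374/441) = -142590/45187; b = (100·(-190/7) − 6·(-336))/(90374/441) = -153972/45187.
At t = -2: v̂ = (-142590/45187)·(-2) + (-153972/45187)·(-1/2) = 362166/45187.

v̂ = 8.0148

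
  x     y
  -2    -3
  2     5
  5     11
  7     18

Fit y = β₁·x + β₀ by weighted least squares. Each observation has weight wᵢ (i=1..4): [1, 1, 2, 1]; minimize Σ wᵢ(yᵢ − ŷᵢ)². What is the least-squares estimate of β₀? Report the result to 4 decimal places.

The normal equations are: 107·β₁ + 17·β₀ = 252;  17·β₁ + 5·β₀ = 42.
(Σwᵢ·x·x = 107, Σwᵢ·x = 17, Σwᵢ·1 = 5, Σwᵢ·x·y = 252, Σwᵢ·y = 42.)
Eliminating β₀: 5·(row 1) − 17·(row 2) gives 246·β₁ = 5·252 − 17·42 = 546, so β₁ = 91/41.
Then β₀ = (42 − 17·(91/41))/5 = 35/41.

β₀ = 0.8537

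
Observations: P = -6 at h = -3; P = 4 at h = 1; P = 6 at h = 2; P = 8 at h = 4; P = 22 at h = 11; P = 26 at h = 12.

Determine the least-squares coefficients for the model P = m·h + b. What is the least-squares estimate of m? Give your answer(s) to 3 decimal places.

Sums needed: Σh·h = 295, Σh = 27, Σ1 = 6.
Right-hand side: Σh·P = 620, ΣP = 60.
Normal equations: [[295, 27]; [27, 6]]·[m, b]ᵀ = [620, 60]ᵀ.
Δ = 295·6 − 27² = 1041.
m = (620·6 − 27·60)/1041 = 700/347; b = (295·60 − 27·620)/1041 = 320/347.

m = 2.017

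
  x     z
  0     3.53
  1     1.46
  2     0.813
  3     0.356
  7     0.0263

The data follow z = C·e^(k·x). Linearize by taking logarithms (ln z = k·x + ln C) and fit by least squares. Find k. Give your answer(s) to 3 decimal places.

Let Y = ln z. Fitting Y = k·x + ln C by least squares:
Σx = 13.0000, Σ(x)² = 63.0000, Σln z = -3.2383, Σx·ln z = -28.6014.
Equations: 63.0000·k + 13.0000·ln C = -28.6014;  13.0000·k + 5·ln C = -3.2383.
Slope k = (n·Σx·ln z − Σx·Σln z)/(n·Σ(x)² − (Σx)²) = (5·-28.6014 − 13.0000·-3.2383)/146.0000 = -0.69116; ln C = (Σln z − k·Σx)/n = 1.14935.

k = -0.691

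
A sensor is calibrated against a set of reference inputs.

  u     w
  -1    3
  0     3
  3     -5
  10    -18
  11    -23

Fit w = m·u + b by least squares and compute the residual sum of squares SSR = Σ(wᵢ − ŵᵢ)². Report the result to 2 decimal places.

SSR = 6.60

AᵀA·[m, b]ᵀ = Aᵀw reads: 231·m + 23·b = -451;  23·m + 5·b = -40.
(Σu·u = 231, Σu = 23, Σ1 = 5, Σu·w = -451, Σw = -40.)
Δ = 231·5 − 23² = 626.
m = ((-451)·5 − 23·(-40))/626 = -1335/626; b = (231·(-40) − 23·(-451))/626 = 1133/626.
Residuals: -295/313, 745/626, -129/313, 949/626, -423/313; SSR = 4131/626.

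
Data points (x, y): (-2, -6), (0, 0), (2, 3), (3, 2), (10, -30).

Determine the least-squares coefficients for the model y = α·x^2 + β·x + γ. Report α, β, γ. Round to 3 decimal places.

Compute the Gram sums: Σx^2·x^2 = 10113, Σx^2·x = 1027, Σx^2 = 117, Σx·x = 117, Σx = 13, Σ1 = 5.
For Aᵀy: Σx^2·y = -2994, Σx·y = -276, Σy = -31.
AᵀA·[α, β, γ]ᵀ = Aᵀy becomes [[10113, 1027, 117]; [1027, 117, 13]; [117, 13, 5]]·[α, β, γ]ᵀ = [-2994, -276, -31]ᵀ.
Solving the 3×3 system (Gaussian elimination) gives α = -9137/17534, β = 496575/227942, γ = 2890/8767.

α = -0.521, β = 2.179, γ = 0.330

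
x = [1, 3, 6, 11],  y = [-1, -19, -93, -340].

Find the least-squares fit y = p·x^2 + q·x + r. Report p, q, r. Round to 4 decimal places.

p = -3.1022, q = 3.3194, r = -1.1592

The normal system AᵀA·[p, q, r]ᵀ = Aᵀy is [[16019, 1575, 167]; [1575, 167, 21]; [167, 21, 4]]·[p, q, r]ᵀ = [-44660, -4356, -453]ᵀ.
Row-reducing yields p = -32077/10340, q = 34323/10340, r = -5993/5170.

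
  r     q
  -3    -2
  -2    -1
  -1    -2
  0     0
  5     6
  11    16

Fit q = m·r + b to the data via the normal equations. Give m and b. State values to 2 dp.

m = 1.31, b = 0.65

Setting ∂/∂m … = 0 gives: 160·m + 10·b = 216;  10·m + 6·b = 17.
Eliminating b: 6·(row 1) − 10·(row 2) gives 860·m = 6·216 − 10·17 = 1126, so m = 563/430.
Then b = (17 − 10·(563/430))/6 = 28/43.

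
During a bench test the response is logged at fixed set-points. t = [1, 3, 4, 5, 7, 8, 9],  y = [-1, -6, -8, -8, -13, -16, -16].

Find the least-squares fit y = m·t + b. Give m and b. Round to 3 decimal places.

m = -1.913, b = 0.399

Normal-equation sums: Σt·t = 245, Σt = 37, Σ1 = 7.
Right-hand side: Σt·y = -454, Σy = -68.
Normal equations: [[245, 37]; [37, 7]]·[m, b]ᵀ = [-454, -68]ᵀ.
Determinant 245·7 − 37² = 346.
m = ((-454)·7 − 37·(-68))/346 = -331/173; b = (245·(-68) − 37·(-454))/346 = 69/173.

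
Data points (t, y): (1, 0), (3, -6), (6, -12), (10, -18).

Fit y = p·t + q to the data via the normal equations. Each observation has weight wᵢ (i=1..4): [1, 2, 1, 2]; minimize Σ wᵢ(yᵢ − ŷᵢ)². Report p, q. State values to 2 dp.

The normal equations are: 255·p + 33·q = -468;  33·p + 6·q = -60.
(Σwᵢ·t·t = 255, Σwᵢ·t = 33, Σwᵢ·1 = 6, Σwᵢ·t·y = -468, Σwᵢ·y = -60.)
Δ = 255·6 − 33² = 441.
p = ((-468)·6 − 33·(-60))/441 = -92/49; q = (255·(-60) − 33·(-468))/441 = 16/49.

p = -1.88, q = 0.33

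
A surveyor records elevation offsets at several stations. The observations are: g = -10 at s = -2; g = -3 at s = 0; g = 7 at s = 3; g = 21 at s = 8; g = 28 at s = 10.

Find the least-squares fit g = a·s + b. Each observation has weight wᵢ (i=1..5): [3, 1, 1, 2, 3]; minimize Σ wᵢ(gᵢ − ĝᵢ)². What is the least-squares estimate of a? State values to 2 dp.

a = 3.13

Normal-equation sums: Σwᵢ·s·s = 449, Σwᵢ·s = 43, Σwᵢ·1 = 10.
And Σwᵢ·s·g = 1257, Σwᵢ·g = 100.
AᵀWA·[a, b]ᵀ = AᵀWg becomes [[449, 43]; [43, 10]]·[a, b]ᵀ = [1257, 100]ᵀ.
Δ = 449·10 − 43² = 2641.
a = (1257·10 − 43·100)/2641 = 8270/2641; b = (449·100 − 43·1257)/2641 = -9151/2641.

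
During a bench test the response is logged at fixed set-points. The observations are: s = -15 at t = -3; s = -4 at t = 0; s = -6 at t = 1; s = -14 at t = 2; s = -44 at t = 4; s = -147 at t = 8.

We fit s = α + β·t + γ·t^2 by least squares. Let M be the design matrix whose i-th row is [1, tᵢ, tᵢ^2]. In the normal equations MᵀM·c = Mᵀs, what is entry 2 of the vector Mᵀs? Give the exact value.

-1341

Entry 2 ↔ basis t, so (Mᵀs)_{2} = Σᵢ (t)·sᵢ = (-3)·(-15) + (0)·(-4) + (1)·(-6) + (2)·(-14) + (4)·(-44) + (8)·(-147) = -1341.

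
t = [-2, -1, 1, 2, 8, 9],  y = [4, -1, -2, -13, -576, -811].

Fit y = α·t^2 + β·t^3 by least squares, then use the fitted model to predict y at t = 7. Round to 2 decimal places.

Compute the Gram sums: Σt^2·t^2 = 10691, Σt^2·t^3 = 91817, Σt^3·t^3 = 793715.
Moment sums: Σt^2·y = -102594, Σt^3·y = -886268.
MᵀM·[α, β]ᵀ = Mᵀy becomes [[10691, 91817]; [91817, 793715]]·[α, β]ᵀ = [-102594, -886268]ᵀ.
Δ = 10691·793715 − 91817² = 55245576.
α = ((-102594)·793715 − 91817·(-886268))/55245576 = -27963877/27622788; β = (10691·(-886268) − 91817·(-102594))/55245576 = -27608945/27622788.
At t = 7: ŷ = (-27963877/27622788)·(49) + (-27608945/27622788)·(343) = -903341509/2301899.

ŷ = -392.43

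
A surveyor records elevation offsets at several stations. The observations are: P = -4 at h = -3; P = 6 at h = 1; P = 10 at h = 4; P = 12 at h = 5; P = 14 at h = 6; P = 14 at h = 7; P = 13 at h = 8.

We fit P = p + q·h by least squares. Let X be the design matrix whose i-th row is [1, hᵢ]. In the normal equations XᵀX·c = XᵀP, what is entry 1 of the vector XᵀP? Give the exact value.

65

Entry 1 ↔ basis 1, so (XᵀP)_{1} = Σᵢ Pᵢ = (1)·(-4) + (1)·(6) + (1)·(10) + (1)·(12) + (1)·(14) + (1)·(14) + (1)·(13) = 65.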